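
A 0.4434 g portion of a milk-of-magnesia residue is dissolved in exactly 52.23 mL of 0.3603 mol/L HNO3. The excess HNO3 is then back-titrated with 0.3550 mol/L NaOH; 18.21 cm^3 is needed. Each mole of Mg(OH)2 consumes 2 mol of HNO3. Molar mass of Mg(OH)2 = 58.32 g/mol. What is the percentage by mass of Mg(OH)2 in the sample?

Total n(HNO3) added = 0.3603 x 0.05223 = 0.01882 mol.
n(NaOH) used = 0.3550 x 0.01821 = 0.006465 mol, which equals the excess n(HNO3).
So n(HNO3) consumed by the sample = 0.01882 - 0.006465 = 0.01235 mol.
n(Mg(OH)2) = 0.01235 / 2 = 0.006177 mol.
mass Mg(OH)2 = 0.006177 x 58.32 = 0.3602 g, so %Mg(OH)2 = 0.3602/0.4434 x 100 = 81.2%.

81.2%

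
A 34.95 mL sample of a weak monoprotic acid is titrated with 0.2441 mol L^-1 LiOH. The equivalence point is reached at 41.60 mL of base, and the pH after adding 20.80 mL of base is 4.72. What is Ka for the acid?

1.9 x 10^-5

20.80 mL is half of the equivalence volume, so this is the half-equivalence point where [HA] = [A^-].
At half-equivalence pH = pKa, so pKa = 4.72.
Ka = 10^(-4.72) = 1.9 x 10^-5.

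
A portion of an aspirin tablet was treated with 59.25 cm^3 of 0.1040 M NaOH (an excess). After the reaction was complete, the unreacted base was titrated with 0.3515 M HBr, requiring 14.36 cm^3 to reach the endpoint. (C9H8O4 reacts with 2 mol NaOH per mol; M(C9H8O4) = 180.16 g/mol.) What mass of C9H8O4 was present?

0.100 g

Total n(NaOH) added = 0.1040 x 0.05925 = 0.006162 mol.
n(HBr) used = 0.3515 x 0.01436 = 0.005048 mol, which equals the excess n(NaOH).
So n(NaOH) consumed by the sample = 0.006162 - 0.005048 = 0.001114 mol.
n(C9H8O4) = 0.001114 / 2 = 0.0005572 mol.
mass = 0.0005572 mol x 180.16 g/mol = 0.100 g.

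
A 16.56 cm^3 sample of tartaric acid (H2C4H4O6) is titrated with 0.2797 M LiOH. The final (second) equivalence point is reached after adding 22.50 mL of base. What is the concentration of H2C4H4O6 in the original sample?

n(LiOH) = 0.2797 x 0.02250 = 0.006293 mol.
At the final (second) equivalence point, 2 mol OH^- react per mol H2C4H4O6, so n(H2C4H4O6) = 0.006293 / 2 = 0.003147 mol.
[H2C4H4O6] = 0.003147 / 0.01656 L = 0.190 M.

0.190 M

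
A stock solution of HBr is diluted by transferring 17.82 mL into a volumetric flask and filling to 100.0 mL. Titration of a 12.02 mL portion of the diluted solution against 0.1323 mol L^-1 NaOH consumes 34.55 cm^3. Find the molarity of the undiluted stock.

n(NaOH) = 0.1323 x 0.03455 = 0.004571 mol.
n(HBr) in the aliquot = 0.004571 mol.
[diluted HBr] = 0.004571 / 0.01202 = 0.3803 M.
Dilution factor = 100.0/17.82 = 5.612, so [stock] = 0.3803 x 5.612 = 2.13 M.

2.13 M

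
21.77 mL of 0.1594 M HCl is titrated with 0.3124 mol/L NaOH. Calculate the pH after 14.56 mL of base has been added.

n(acid) = 0.1594 x 0.02177 = 0.003470 mol; n(NaOH) added = 0.3124 x 0.01456 = 0.004549 mol.
Base is in excess by 0.004549 - 0.003470 = 0.001078 mol in a total volume of 0.03633 L.
[OH^-] = 0.001078/0.03633 = 0.02968 M, so pOH = 1.53 and pH = 14.00 - 1.53 = 12.47.

12.47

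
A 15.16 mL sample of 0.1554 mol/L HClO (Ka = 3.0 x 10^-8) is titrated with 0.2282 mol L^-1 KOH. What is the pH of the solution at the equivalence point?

10.24

n(HClO) = 0.1554 x 0.01516 = 0.002356 mol; V(KOH) at equivalence = 0.002356/0.2282 = 0.01032 L.
At equivalence all the acid is converted to ClO-; total volume = 0.01516 + 0.01032 = 0.02548 L, so [ClO-] = 0.002356/0.02548 = 0.09245 M.
Kb = Kw/Ka = 1.0e-14 / 3.0 x 10^-8 = 3.33e-7.
[OH^-] = sqrt(Kb x [ClO-]) = sqrt(3.33e-7 x 0.09245) = 0.000176 M.
pOH = 3.76, so pH = 14.00 - 3.76 = 10.24.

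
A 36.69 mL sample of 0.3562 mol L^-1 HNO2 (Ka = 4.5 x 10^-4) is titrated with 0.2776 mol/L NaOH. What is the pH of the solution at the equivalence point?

n(HNO2) = 0.3562 x 0.03669 = 0.01307 mol; V(NaOH) at equivalence = 0.01307/0.2776 = 0.04708 L.
At equivalence all the acid is converted to NO2-; total volume = 0.03669 + 0.04708 = 0.08377 L, so [NO2-] = 0.01307/0.08377 = 0.1560 M.
Kb = Kw/Ka = 1.0e-14 / 4.5 x 10^-4 = 2.22e-11.
[OH^-] = sqrt(Kb x [NO2-]) = sqrt(2.22e-11 x 0.1560) = 1.86e-6 M.
pOH = 5.73, so pH = 14.00 - 5.73 = 8.27.

8.27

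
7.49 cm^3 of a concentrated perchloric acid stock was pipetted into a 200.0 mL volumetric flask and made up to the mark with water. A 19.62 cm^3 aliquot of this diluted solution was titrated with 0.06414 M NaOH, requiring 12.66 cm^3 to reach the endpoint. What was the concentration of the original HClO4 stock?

1.11 M

n(NaOH) = 0.06414 x 0.01266 = 0.0008120 mol.
n(HClO4) in the aliquot = 0.0008120 mol.
[diluted HClO4] = 0.0008120 / 0.01962 = 0.04139 M.
Dilution factor = 200.0/7.490 = 26.70, so [stock] = 0.04139 x 26.70 = 1.11 M.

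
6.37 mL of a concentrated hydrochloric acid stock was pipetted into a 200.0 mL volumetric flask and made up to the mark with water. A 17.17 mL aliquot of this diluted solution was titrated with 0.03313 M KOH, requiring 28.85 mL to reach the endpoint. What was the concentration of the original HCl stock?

1.75 M

n(KOH) = 0.03313 x 0.02885 = 0.0009558 mol.
n(HCl) in the aliquot = 0.0009558 mol.
[diluted HCl] = 0.0009558 / 0.01717 = 0.05567 M.
Dilution factor = 200.0/6.370 = 31.40, so [stock] = 0.05567 x 31.40 = 1.75 M.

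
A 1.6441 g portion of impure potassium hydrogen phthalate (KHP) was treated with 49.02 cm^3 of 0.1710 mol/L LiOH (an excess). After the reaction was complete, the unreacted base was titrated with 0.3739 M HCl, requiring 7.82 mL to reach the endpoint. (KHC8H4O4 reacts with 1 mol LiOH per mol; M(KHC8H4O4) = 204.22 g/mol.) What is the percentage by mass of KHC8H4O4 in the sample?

Total n(LiOH) added = 0.1710 x 0.04902 = 0.008382 mol.
n(HCl) used = 0.3739 x 0.007820 = 0.002924 mol, which equals the excess n(LiOH).
So n(LiOH) consumed by the sample = 0.008382 - 0.002924 = 0.005459 mol.
n(KHC8H4O4) = 0.005459 / 1 = 0.005459 mol.
mass KHC8H4O4 = 0.005459 x 204.22 = 1.115 g, so %KHC8H4O4 = 1.115/1.6441 x 100 = 67.8%.

67.8%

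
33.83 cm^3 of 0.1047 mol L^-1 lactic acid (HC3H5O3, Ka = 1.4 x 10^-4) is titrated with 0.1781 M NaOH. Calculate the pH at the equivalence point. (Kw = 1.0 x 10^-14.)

n(HC3H5O3) = 0.1047 x 0.03383 = 0.003542 mol; V(NaOH) at equivalence = 0.003542/0.1781 = 0.01989 L.
At equivalence all the acid is converted to C3H5O3-; total volume = 0.03383 + 0.01989 = 0.05372 L, so [C3H5O3-] = 0.003542/0.05372 = 0.06594 M.
Kb = Kw/Ka = 1.0e-14 / 1.4 x 10^-4 = 7.14e-11.
[OH^-] = sqrt(Kb x [C3H5O3-]) = sqrt(7.14e-11 x 0.06594) = 2.17e-6 M.
pOH = 5.66, so pH = 14.00 - 5.66 = 8.34.

8.34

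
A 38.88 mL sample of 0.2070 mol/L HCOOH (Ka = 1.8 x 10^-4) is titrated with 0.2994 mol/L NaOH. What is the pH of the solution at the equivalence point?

8.42

n(HCOOH) = 0.2070 x 0.03888 = 0.008048 mol; V(NaOH) at equivalence = 0.008048/0.2994 = 0.02688 L.
At equivalence all the acid is converted to HCOO-; total volume = 0.03888 + 0.02688 = 0.06576 L, so [HCOO-] = 0.008048/0.06576 = 0.1224 M.
Kb = Kw/Ka = 1.0e-14 / 1.8 x 10^-4 = 5.56e-11.
[OH^-] = sqrt(Kb x [HCOO-]) = sqrt(5.56e-11 x 0.1224) = 2.61e-6 M.
pOH = 5.58, so pH = 14.00 - 5.58 = 8.42.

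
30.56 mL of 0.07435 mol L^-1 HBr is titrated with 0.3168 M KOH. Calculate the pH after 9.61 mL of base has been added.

n(acid) = 0.07435 x 0.03056 = 0.002272 mol; n(KOH) added = 0.3168 x 0.009610 = 0.003044 mol.
Base is in excess by 0.003044 - 0.002272 = 0.0007723 mol in a total volume of 0.04017 L.
[OH^-] = 0.0007723/0.04017 = 0.01923 M, so pOH = 1.72 and pH = 14.00 - 1.72 = 12.28.

12.28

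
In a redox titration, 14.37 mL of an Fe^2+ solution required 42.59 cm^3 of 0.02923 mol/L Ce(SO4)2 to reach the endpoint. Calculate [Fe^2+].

n(Ce(SO4)2) = 0.02923 x 0.04259 = 0.001245 mol.
From the balanced equation, 1 mol Ce(SO4)2 reacts with 1 mol Fe^2+, so n(Fe^2+) = 0.001245 x 1/1 = 0.001245 mol.
[Fe^2+] = 0.001245 / 0.01437 L = 0.0866 M.

0.0866 M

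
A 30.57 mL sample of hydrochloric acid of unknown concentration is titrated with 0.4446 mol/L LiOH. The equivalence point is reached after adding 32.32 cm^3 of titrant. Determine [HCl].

0.470 M

n(LiOH) delivered = 0.4446 x 0.03232 = 0.01437 mol.
For a 1:1 reaction, n(HCl) = 0.01437 mol.
[HCl] = 0.01437 mol / 0.03057 L = 0.470 M.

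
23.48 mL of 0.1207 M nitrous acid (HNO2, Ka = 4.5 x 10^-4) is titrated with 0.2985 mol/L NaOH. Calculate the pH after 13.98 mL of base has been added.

n(acid) = 0.1207 x 0.02348 = 0.002834 mol; n(NaOH) added = 0.2985 x 0.01398 = 0.004173 mol.
Base is in excess by 0.004173 - 0.002834 = 0.001339 mol in a total volume of 0.03746 L.
[OH^-] = 0.001339/0.03746 = 0.03574 M, so pOH = 1.45 and pH = 14.00 - 1.45 = 12.55.

12.55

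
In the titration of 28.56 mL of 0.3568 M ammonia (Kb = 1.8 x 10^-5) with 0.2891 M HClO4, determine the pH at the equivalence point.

5.03

n(NH3) = 0.3568 x 0.02856 = 0.01019 mol; V(HClO4) at equivalence = 0.01019/0.2891 = 0.03525 L.
At equivalence the base is fully converted to NH4+; total volume = 0.06381 L, so [NH4+] = 0.01019/0.06381 = 0.1597 M.
Ka(NH4+) = Kw/Kb = 1.0e-14 / 1.8 x 10^-5 = 5.56e-10.
[H^+] = sqrt(Ka x [NH4+]) = sqrt(5.56e-10 x 0.1597) = 9.42e-6 M.
pH = -log(9.42e-6) = 5.03.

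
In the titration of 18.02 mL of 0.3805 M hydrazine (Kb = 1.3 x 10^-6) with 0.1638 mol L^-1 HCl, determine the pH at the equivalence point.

n(N2H4) = 0.3805 x 0.01802 = 0.006857 mol; V(HCl) at equivalence = 0.006857/0.1638 = 0.04186 L.
At equivalence the base is fully converted to N2H5+; total volume = 0.05988 L, so [N2H5+] = 0.006857/0.05988 = 0.1145 M.
Ka(N2H5+) = Kw/Kb = 1.0e-14 / 1.3 x 10^-6 = 7.69e-9.
[H^+] = sqrt(Ka x [N2H5+]) = sqrt(7.69e-9 x 0.1145) = 2.97e-5 M.
pH = -log(2.97e-5) = 4.53.

4.53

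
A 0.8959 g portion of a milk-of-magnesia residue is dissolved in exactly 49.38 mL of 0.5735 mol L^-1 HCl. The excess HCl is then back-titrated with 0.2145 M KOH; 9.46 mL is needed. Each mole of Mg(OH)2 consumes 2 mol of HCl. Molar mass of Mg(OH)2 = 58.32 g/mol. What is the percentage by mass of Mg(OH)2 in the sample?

85.6%

Total n(HCl) added = 0.5735 x 0.04938 = 0.02832 mol.
n(KOH) used = 0.2145 x 0.009460 = 0.002029 mol, which equals the excess n(HCl).
So n(HCl) consumed by the sample = 0.02832 - 0.002029 = 0.02629 mol.
n(Mg(OH)2) = 0.02629 / 2 = 0.01315 mol.
mass Mg(OH)2 = 0.01315 x 58.32 = 0.7666 g, so %Mg(OH)2 = 0.7666/0.8959 x 100 = 85.6%.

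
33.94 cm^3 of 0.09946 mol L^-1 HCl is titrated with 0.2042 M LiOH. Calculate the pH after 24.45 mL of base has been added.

n(acid) = 0.09946 x 0.03394 = 0.003376 mol; n(LiOH) added = 0.2042 x 0.02445 = 0.004993 mol.
Base is in excess by 0.004993 - 0.003376 = 0.001617 mol in a total volume of 0.05839 L.
[OH^-] = 0.001617/0.05839 = 0.02769 M, so pOH = 1.56 and pH = 14.00 - 1.56 = 12.44.

12.44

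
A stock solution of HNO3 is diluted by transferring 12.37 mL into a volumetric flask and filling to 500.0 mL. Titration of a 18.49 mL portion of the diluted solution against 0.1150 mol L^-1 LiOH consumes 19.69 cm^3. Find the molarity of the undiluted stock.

4.95 M

n(LiOH) = 0.1150 x 0.01969 = 0.002264 mol.
n(HNO3) in the aliquot = 0.002264 mol.
[diluted HNO3] = 0.002264 / 0.01849 = 0.1225 M.
Dilution factor = 500.0/12.37 = 40.42, so [stock] = 0.1225 x 40.42 = 4.95 M.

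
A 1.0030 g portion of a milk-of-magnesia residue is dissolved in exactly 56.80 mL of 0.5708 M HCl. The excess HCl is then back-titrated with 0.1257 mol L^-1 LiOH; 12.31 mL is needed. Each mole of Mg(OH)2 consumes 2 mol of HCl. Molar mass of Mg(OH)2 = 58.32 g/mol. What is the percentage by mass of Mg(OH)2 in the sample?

Total n(HCl) added = 0.5708 x 0.05680 = 0.03242 mol.
n(LiOH) used = 0.1257 x 0.01231 = 0.001547 mol, which equals the excess n(HCl).
So n(HCl) consumed by the sample = 0.03242 - 0.001547 = 0.03087 mol.
n(Mg(OH)2) = 0.03087 / 2 = 0.01544 mol.
mass Mg(OH)2 = 0.01544 x 58.32 = 0.9003 g, so %Mg(OH)2 = 0.9003/1.0030 x 100 = 89.8%.

89.8%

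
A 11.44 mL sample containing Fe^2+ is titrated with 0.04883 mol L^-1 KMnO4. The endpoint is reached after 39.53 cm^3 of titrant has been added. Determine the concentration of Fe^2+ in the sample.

0.844 M

n(KMnO4) = 0.04883 x 0.03953 = 0.001930 mol.
From the balanced equation, 1 mol KMnO4 reacts with 5 mol Fe^2+, so n(Fe^2+) = 0.001930 x 5/1 = 0.009651 mol.
[Fe^2+] = 0.009651 / 0.01144 L = 0.844 M.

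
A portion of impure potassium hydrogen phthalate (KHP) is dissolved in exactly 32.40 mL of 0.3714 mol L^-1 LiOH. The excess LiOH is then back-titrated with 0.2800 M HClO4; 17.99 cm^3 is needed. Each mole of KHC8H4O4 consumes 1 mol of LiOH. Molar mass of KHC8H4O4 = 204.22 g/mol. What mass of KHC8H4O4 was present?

1.43 g

Total n(LiOH) added = 0.3714 x 0.03240 = 0.01203 mol.
n(HClO4) used = 0.2800 x 0.01799 = 0.005037 mol, which equals the excess n(LiOH).
So n(LiOH) consumed by the sample = 0.01203 - 0.005037 = 0.006996 mol.
n(KHC8H4O4) = 0.006996 / 1 = 0.006996 mol.
mass = 0.006996 mol x 204.22 g/mol = 1.43 g.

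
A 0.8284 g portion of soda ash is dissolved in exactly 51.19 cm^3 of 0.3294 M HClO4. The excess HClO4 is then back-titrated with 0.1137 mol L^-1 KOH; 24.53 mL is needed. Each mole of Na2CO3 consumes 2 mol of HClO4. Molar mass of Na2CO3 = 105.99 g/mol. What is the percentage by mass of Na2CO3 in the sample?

Total n(HClO4) added = 0.3294 x 0.05119 = 0.01686 mol.
n(KOH) used = 0.1137 x 0.02453 = 0.002789 mol, which equals the excess n(HClO4).
So n(HClO4) consumed by the sample = 0.01686 - 0.002789 = 0.01407 mol.
n(Na2CO3) = 0.01407 / 2 = 0.007036 mol.
mass Na2CO3 = 0.007036 x 105.99 = 0.7458 g, so %Na2CO3 = 0.7458/0.8284 x 100 = 90.0%.

90.0%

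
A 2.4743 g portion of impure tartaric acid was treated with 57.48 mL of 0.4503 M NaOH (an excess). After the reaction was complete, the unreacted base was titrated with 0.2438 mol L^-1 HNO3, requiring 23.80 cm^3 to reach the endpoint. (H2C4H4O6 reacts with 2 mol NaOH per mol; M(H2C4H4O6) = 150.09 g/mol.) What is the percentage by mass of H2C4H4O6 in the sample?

60.9%

Total n(NaOH) added = 0.4503 x 0.05748 = 0.02588 mol.
n(HNO3) used = 0.2438 x 0.02380 = 0.005802 mol, which equals the excess n(NaOH).
So n(NaOH) consumed by the sample = 0.02588 - 0.005802 = 0.02008 mol.
n(H2C4H4O6) = 0.02008 / 2 = 0.01004 mol.
mass H2C4H4O6 = 0.01004 x 150.09 = 1.507 g, so %H2C4H4O6 = 1.507/2.4743 x 100 = 60.9%.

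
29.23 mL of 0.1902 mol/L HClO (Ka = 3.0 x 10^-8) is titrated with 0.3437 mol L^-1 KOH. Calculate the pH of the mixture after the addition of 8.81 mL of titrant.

Initial n(HClO) = 0.1902 x 0.02923 = 0.005560 mol.
n(KOH) added = 0.3437 x 0.008810 = 0.003028 mol, converting that many moles of HClO to ClO-.
Remaining n(HClO) = 0.002532 mol; n(ClO-) = 0.003028 mol.
By Henderson-Hasselbalch, pH = pKa + log([A^-]/[HA]) = 7.52 + log(0.003028/0.002532) = 7.52 + (+0.08) = 7.60.

7.60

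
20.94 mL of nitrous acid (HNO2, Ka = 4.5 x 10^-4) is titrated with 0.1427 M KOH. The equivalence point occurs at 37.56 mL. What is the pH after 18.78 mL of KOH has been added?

18.78 mL is exactly half the equivalence volume (37.56/2), i.e. the half-equivalence point.
There, n(HA) = n(A^-), so pH = pKa = -log(4.5 x 10^-4) = 3.35.

3.35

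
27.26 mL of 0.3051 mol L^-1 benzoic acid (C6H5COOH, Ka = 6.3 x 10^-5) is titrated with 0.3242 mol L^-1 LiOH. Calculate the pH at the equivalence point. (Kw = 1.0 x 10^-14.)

n(C6H5COOH) = 0.3051 x 0.02726 = 0.008317 mol; V(LiOH) at equivalence = 0.008317/0.3242 = 0.02565 L.
At equivalence all the acid is converted to C6H5COO-; total volume = 0.02726 + 0.02565 = 0.05291 L, so [C6H5COO-] = 0.008317/0.05291 = 0.1572 M.
Kb = Kw/Ka = 1.0e-14 / 6.3 x 10^-5 = 1.59e-10.
[OH^-] = sqrt(Kb x [C6H5COO-]) = sqrt(1.59e-10 x 0.1572) = 4.99e-6 M.
pOH = 5.30, so pH = 14.00 - 5.30 = 8.70.

8.70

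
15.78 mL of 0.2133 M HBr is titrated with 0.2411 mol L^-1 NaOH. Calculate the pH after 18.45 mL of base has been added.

n(acid) = 0.2133 x 0.01578 = 0.003366 mol; n(NaOH) added = 0.2411 x 0.01845 = 0.004448 mol.
Base is in excess by 0.004448 - 0.003366 = 0.001082 mol in a total volume of 0.03423 L.
[OH^-] = 0.001082/0.03423 = 0.03162 M, so pOH = 1.50 and pH = 14.00 - 1.50 = 12.50.

12.50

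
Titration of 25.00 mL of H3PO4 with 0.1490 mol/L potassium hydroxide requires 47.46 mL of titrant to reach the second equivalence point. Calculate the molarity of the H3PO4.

n(KOH) = 0.1490 x 0.04746 = 0.007072 mol.
At the second equivalence point, 2 mol OH^- react per mol H3PO4, so n(H3PO4) = 0.007072 / 2 = 0.003536 mol.
[H3PO4] = 0.003536 / 0.02500 L = 0.141 M.

0.141 M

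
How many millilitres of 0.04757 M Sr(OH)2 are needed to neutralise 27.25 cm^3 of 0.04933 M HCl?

14.1 mL

n(HCl) = 0.04933 mol/L x 0.02725 L = 0.001344 mol.
The neutralisation is 2 HCl : 1 Sr(OH)2, so n(Sr(OH)2) = 0.001344 x 1/2 = 0.0006721 mol.
V(Sr(OH)2) = 0.0006721 / 0.04757 = 0.01413 L = 14.1 mL.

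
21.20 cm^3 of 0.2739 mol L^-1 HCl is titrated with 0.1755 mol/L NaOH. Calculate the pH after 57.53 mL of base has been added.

12.74

n(acid) = 0.2739 x 0.02120 = 0.005807 mol; n(NaOH) added = 0.1755 x 0.05753 = 0.01010 mol.
Base is in excess by 0.01010 - 0.005807 = 0.004290 mol in a total volume of 0.07873 L.
[OH^-] = 0.004290/0.07873 = 0.05449 M, so pOH = 1.26 and pH = 14.00 - 1.26 = 12.74.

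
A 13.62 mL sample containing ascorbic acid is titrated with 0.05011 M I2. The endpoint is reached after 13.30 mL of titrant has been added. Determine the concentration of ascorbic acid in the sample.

0.0489 M

n(I2) = 0.05011 x 0.01330 = 0.0006665 mol.
From the balanced equation, 1 mol I2 reacts with 1 mol ascorbic acid, so n(ascorbic acid) = 0.0006665 x 1/1 = 0.0006665 mol.
[ascorbic acid] = 0.0006665 / 0.01362 L = 0.0489 M.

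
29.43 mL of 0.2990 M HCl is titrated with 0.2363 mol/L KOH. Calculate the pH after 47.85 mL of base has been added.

12.51

n(acid) = 0.2990 x 0.02943 = 0.008800 mol; n(KOH) added = 0.2363 x 0.04785 = 0.01131 mol.
Base is in excess by 0.01131 - 0.008800 = 0.002507 mol in a total volume of 0.07728 L.
[OH^-] = 0.002507/0.07728 = 0.03245 M, so pOH = 1.49 and pH = 14.00 - 1.49 = 12.51.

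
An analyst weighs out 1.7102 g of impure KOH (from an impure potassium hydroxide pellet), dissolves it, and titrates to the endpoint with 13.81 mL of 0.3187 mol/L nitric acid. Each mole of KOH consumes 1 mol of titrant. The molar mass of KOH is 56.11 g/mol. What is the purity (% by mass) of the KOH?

n(HNO3) = 0.3187 x 0.01381 = 0.004401 mol.
n(KOH) = 0.004401 / 1 = 0.004401 mol.
mass of KOH = 0.004401 x 56.11 = 0.2470 g.
% purity = 0.2470 / 1.7102 x 100 = 14.4%.

14.4%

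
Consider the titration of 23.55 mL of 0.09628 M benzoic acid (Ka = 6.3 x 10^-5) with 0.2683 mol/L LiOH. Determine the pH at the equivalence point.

8.53

n(C6H5COOH) = 0.09628 x 0.02355 = 0.002267 mol; V(LiOH) at equivalence = 0.002267/0.2683 = 0.008451 L.
At equivalence all the acid is converted to C6H5COO-; total volume = 0.02355 + 0.008451 = 0.03200 L, so [C6H5COO-] = 0.002267/0.03200 = 0.07085 M.
Kb = Kw/Ka = 1.0e-14 / 6.3 x 10^-5 = 1.59e-10.
[OH^-] = sqrt(Kb x [C6H5COO-]) = sqrt(1.59e-10 x 0.07085) = 3.35e-6 M.
pOH = 5.47, so pH = 14.00 - 5.47 = 8.53.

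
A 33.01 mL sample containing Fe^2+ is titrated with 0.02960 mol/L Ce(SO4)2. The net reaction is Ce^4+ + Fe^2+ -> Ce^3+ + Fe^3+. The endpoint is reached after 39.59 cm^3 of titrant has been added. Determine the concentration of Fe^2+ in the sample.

0.0355 M

n(Ce(SO4)2) = 0.02960 x 0.03959 = 0.001172 mol.
From the balanced equation, 1 mol Ce(SO4)2 reacts with 1 mol Fe^2+, so n(Fe^2+) = 0.001172 x 1/1 = 0.001172 mol.
[Fe^2+] = 0.001172 / 0.03301 L = 0.0355 M.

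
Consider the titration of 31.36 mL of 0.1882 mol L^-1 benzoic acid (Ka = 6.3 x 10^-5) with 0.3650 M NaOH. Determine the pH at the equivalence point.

8.65

n(C6H5COOH) = 0.1882 x 0.03136 = 0.005902 mol; V(NaOH) at equivalence = 0.005902/0.3650 = 0.01617 L.
At equivalence all the acid is converted to C6H5COO-; total volume = 0.03136 + 0.01617 = 0.04753 L, so [C6H5COO-] = 0.005902/0.04753 = 0.1242 M.
Kb = Kw/Ka = 1.0e-14 / 6.3 x 10^-5 = 1.59e-10.
[OH^-] = sqrt(Kb x [C6H5COO-]) = sqrt(1.59e-10 x 0.1242) = 4.44e-6 M.
pOH = 5.35, so pH = 14.00 - 5.35 = 8.65.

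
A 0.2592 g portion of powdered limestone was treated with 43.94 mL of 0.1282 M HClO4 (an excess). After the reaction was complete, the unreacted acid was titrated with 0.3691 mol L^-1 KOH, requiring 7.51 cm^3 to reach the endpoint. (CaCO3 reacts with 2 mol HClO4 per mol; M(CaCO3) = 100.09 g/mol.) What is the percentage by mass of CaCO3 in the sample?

Total n(HClO4) added = 0.1282 x 0.04394 = 0.005633 mol.
n(KOH) used = 0.3691 x 0.007510 = 0.002772 mol, which equals the excess n(HClO4).
So n(HClO4) consumed by the sample = 0.005633 - 0.002772 = 0.002861 mol.
n(CaCO3) = 0.002861 / 2 = 0.001431 mol.
mass CaCO3 = 0.001431 x 100.09 = 0.1432 g, so %CaCO3 = 0.1432/0.2592 x 100 = 55.2%.

55.2%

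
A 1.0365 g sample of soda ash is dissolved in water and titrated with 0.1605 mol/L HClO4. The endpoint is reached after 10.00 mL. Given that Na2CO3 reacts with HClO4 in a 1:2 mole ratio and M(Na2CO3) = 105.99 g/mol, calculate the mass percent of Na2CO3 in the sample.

n(HClO4) = 0.1605 x 0.01000 = 0.001605 mol.
n(Na2CO3) = 0.001605 / 2 = 0.0008025 mol.
mass of Na2CO3 = 0.0008025 x 105.99 = 0.08506 g.
% purity = 0.08506 / 1.0365 x 100 = 8.21%.

8.21%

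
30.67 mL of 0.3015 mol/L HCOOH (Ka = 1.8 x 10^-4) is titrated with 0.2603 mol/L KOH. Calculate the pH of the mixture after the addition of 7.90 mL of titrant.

3.20

Initial n(HCOOH) = 0.3015 x 0.03067 = 0.009247 mol.
n(KOH) added = 0.2603 x 0.007900 = 0.002056 mol, converting that many moles of HCOOH to HCOO-.
Remaining n(HCOOH) = 0.007191 mol; n(HCOO-) = 0.002056 mol.
By Henderson-Hasselbalch, pH = pKa + log([A^-]/[HA]) = 3.74 + log(0.002056/0.007191) = 3.74 + (-0.54) = 3.20.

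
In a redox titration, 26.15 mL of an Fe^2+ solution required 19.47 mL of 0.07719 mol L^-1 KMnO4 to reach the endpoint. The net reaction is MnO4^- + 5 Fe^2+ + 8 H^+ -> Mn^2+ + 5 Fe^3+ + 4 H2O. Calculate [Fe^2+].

n(KMnO4) = 0.07719 x 0.01947 = 0.001503 mol.
From the balanced equation, 1 mol KMnO4 reacts with 5 mol Fe^2+, so n(Fe^2+) = 0.001503 x 5/1 = 0.007514 mol.
[Fe^2+] = 0.007514 / 0.02615 L = 0.287 M.

0.287 M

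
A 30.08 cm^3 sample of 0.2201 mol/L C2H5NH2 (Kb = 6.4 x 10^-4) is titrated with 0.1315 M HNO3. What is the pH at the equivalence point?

5.95

n(C2H5NH2) = 0.2201 x 0.03008 = 0.006621 mol; V(HNO3) at equivalence = 0.006621/0.1315 = 0.05035 L.
At equivalence the base is fully converted to C2H5NH3+; total volume = 0.08043 L, so [C2H5NH3+] = 0.006621/0.08043 = 0.08232 M.
Ka(C2H5NH3+) = Kw/Kb = 1.0e-14 / 6.4 x 10^-4 = 1.56e-11.
[H^+] = sqrt(Ka x [C2H5NH3+]) = sqrt(1.56e-11 x 0.08232) = 1.13e-6 M.
pH = -log(1.13e-6) = 5.95.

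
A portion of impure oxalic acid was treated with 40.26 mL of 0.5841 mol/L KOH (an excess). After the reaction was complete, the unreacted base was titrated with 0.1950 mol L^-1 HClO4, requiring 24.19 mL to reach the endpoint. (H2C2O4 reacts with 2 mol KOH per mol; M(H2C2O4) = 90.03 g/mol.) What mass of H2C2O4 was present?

Total n(KOH) added = 0.5841 x 0.04026 = 0.02352 mol.
n(HClO4) used = 0.1950 x 0.02419 = 0.004717 mol, which equals the excess n(KOH).
So n(KOH) consumed by the sample = 0.02352 - 0.004717 = 0.01880 mol.
n(H2C2O4) = 0.01880 / 2 = 0.009399 mol.
mass = 0.009399 mol x 90.03 g/mol = 0.846 g.

0.846 g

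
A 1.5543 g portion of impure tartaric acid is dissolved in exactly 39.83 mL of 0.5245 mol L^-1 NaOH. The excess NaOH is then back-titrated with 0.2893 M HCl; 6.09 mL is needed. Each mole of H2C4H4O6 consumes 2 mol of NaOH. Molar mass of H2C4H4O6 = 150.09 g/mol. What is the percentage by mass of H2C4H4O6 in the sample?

Total n(NaOH) added = 0.5245 x 0.03983 = 0.02089 mol.
n(HCl) used = 0.2893 x 0.006090 = 0.001762 mol, which equals the excess n(NaOH).
So n(NaOH) consumed by the sample = 0.02089 - 0.001762 = 0.01913 mol.
n(H2C4H4O6) = 0.01913 / 2 = 0.009564 mol.
mass H2C4H4O6 = 0.009564 x 150.09 = 1.436 g, so %H2C4H4O6 = 1.436/1.5543 x 100 = 92.4%.

92.4%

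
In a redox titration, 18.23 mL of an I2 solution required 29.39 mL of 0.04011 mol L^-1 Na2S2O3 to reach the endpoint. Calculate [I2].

n(Na2S2O3) = 0.04011 x 0.02939 = 0.001179 mol.
From the balanced equation, 2 mol Na2S2O3 reacts with 1 mol I2, so n(I2) = 0.001179 x 1/2 = 0.0005894 mol.
[I2] = 0.0005894 / 0.01823 L = 0.0323 M.

0.0323 M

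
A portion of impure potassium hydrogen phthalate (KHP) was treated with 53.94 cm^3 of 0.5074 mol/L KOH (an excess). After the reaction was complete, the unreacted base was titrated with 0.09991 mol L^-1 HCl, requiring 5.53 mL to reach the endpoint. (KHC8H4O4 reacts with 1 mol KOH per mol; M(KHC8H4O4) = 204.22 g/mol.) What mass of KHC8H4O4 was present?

5.48 g

Total n(KOH) added = 0.5074 x 0.05394 = 0.02737 mol.
n(HCl) used = 0.09991 x 0.005530 = 0.0005525 mol, which equals the excess n(KOH).
So n(KOH) consumed by the sample = 0.02737 - 0.0005525 = 0.02682 mol.
n(KHC8H4O4) = 0.02682 / 1 = 0.02682 mol.
mass = 0.02682 mol x 204.22 g/mol = 5.48 g.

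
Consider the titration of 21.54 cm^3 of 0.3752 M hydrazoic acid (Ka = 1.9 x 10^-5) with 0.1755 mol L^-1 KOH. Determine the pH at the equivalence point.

8.90

n(HN3) = 0.3752 x 0.02154 = 0.008082 mol; V(KOH) at equivalence = 0.008082/0.1755 = 0.04605 L.
At equivalence all the acid is converted to N3-; total volume = 0.02154 + 0.04605 = 0.06759 L, so [N3-] = 0.008082/0.06759 = 0.1196 M.
Kb = Kw/Ka = 1.0e-14 / 1.9 x 10^-5 = 5.26e-10.
[OH^-] = sqrt(Kb x [N3-]) = sqrt(5.26e-10 x 0.1196) = 7.93e-6 M.
pOH = 5.10, so pH = 14.00 - 5.10 = 8.90.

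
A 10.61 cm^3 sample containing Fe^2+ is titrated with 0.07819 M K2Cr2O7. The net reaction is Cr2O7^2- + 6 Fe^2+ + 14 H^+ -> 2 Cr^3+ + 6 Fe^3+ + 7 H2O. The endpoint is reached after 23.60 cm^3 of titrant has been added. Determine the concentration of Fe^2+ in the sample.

n(K2Cr2O7) = 0.07819 x 0.02360 = 0.001845 mol.
From the balanced equation, 1 mol K2Cr2O7 reacts with 6 mol Fe^2+, so n(Fe^2+) = 0.001845 x 6/1 = 0.01107 mol.
[Fe^2+] = 0.01107 / 0.01061 L = 1.04 M.

1.04 M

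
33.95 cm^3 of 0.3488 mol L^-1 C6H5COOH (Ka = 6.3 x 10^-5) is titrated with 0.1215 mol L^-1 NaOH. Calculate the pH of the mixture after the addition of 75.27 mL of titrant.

Initial n(C6H5COOH) = 0.3488 x 0.03395 = 0.01184 mol.
n(NaOH) added = 0.1215 x 0.07527 = 0.009145 mol, converting that many moles of C6H5COOH to C6H5COO-.
Remaining n(C6H5COOH) = 0.002696 mol; n(C6H5COO-) = 0.009145 mol.
By Henderson-Hasselbalch, pH = pKa + log([A^-]/[HA]) = 4.20 + log(0.009145/0.002696) = 4.20 + (+0.53) = 4.73.

4.73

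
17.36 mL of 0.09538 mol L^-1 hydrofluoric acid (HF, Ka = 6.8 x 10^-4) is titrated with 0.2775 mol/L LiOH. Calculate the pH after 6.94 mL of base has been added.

12.05

n(acid) = 0.09538 x 0.01736 = 0.001656 mol; n(LiOH) added = 0.2775 x 0.006940 = 0.001926 mol.
Base is in excess by 0.001926 - 0.001656 = 0.0002701 mol in a total volume of 0.02430 L.
[OH^-] = 0.0002701/0.02430 = 0.01111 M, so pOH = 1.95 and pH = 14.00 - 1.95 = 12.05.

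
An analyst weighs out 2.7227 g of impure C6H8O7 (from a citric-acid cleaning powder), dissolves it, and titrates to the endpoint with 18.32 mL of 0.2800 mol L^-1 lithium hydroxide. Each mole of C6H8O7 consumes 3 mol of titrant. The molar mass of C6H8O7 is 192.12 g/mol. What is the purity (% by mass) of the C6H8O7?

n(LiOH) = 0.2800 x 0.01832 = 0.005130 mol.
n(C6H8O7) = 0.005130 / 3 = 0.001710 mol.
mass of C6H8O7 = 0.001710 x 192.12 = 0.3285 g.
% purity = 0.3285 / 2.7227 x 100 = 12.1%.

12.1%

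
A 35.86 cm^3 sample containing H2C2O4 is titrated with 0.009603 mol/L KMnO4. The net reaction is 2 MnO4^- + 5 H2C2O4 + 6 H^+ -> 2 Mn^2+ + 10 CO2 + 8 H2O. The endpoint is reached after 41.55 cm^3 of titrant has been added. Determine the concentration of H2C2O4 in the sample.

0.0278 M

n(KMnO4) = 0.009603 x 0.04155 = 0.0003990 mol.
From the balanced equation, 2 mol KMnO4 reacts with 5 mol H2C2O4, so n(H2C2O4) = 0.0003990 x 5/2 = 0.0009975 mol.
[H2C2O4] = 0.0009975 / 0.03586 L = 0.0278 M.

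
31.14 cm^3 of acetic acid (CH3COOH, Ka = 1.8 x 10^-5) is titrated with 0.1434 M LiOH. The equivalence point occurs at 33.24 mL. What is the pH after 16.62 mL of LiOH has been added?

16.62 mL is exactly half the equivalence volume (33.24/2), i.e. the half-equivalence point.
There, n(HA) = n(A^-), so pH = pKa = -log(1.8 x 10^-5) = 4.74.

4.74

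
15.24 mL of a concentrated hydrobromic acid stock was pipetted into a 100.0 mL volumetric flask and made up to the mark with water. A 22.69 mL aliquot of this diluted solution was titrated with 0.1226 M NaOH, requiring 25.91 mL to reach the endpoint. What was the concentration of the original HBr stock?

0.919 M

n(NaOH) = 0.1226 x 0.02591 = 0.003177 mol.
n(HBr) in the aliquot = 0.003177 mol.
[diluted HBr] = 0.003177 / 0.02269 = 0.1400 M.
Dilution factor = 100.0/15.24 = 6.562, so [stock] = 0.1400 x 6.562 = 0.919 M.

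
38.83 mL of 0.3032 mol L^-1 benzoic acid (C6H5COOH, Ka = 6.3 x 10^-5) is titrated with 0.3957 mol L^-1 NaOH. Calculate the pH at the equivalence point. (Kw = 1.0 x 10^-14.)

n(C6H5COOH) = 0.3032 x 0.03883 = 0.01177 mol; V(NaOH) at equivalence = 0.01177/0.3957 = 0.02975 L.
At equivalence all the acid is converted to C6H5COO-; total volume = 0.03883 + 0.02975 = 0.06858 L, so [C6H5COO-] = 0.01177/0.06858 = 0.1717 M.
Kb = Kw/Ka = 1.0e-14 / 6.3 x 10^-5 = 1.59e-10.
[OH^-] = sqrt(Kb x [C6H5COO-]) = sqrt(1.59e-10 x 0.1717) = 5.22e-6 M.
pOH = 5.28, so pH = 14.00 - 5.28 = 8.72.

8.72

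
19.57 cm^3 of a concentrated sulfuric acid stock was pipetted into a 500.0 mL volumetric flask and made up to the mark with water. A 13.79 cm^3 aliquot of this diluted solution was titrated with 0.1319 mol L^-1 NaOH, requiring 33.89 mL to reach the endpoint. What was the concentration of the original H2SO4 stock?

4.14 M

n(NaOH) = 0.1319 x 0.03389 = 0.004470 mol.
n(H2SO4) in the aliquot = 0.004470 x 1/2 = 0.002235 mol.
[diluted H2SO4] = 0.002235 / 0.01379 = 0.1621 M.
Dilution factor = 500.0/19.57 = 25.55, so [stock] = 0.1621 x 25.55 = 4.14 M.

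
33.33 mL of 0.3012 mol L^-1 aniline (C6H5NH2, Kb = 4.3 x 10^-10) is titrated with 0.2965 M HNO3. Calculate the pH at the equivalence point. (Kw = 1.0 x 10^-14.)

n(C6H5NH2) = 0.3012 x 0.03333 = 0.01004 mol; V(HNO3) at equivalence = 0.01004/0.2965 = 0.03386 L.
At equivalence the base is fully converted to C6H5NH3+; total volume = 0.06719 L, so [C6H5NH3+] = 0.01004/0.06719 = 0.1494 M.
Ka(C6H5NH3+) = Kw/Kb = 1.0e-14 / 4.3 x 10^-10 = 2.33e-5.
[H^+] = sqrt(Ka x [C6H5NH3+]) = sqrt(2.33e-5 x 0.1494) = 0.00186 M.
pH = -log(0.00186) = 2.73.

2.73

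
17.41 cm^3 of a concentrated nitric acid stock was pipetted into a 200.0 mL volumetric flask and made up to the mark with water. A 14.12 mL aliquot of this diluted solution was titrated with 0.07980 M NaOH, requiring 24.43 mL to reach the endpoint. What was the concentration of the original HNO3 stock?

n(NaOH) = 0.07980 x 0.02443 = 0.001950 mol.
n(HNO3) in the aliquot = 0.001950 mol.
[diluted HNO3] = 0.001950 / 0.01412 = 0.1381 M.
Dilution factor = 200.0/17.41 = 11.49, so [stock] = 0.1381 x 11.49 = 1.59 M.

1.59 M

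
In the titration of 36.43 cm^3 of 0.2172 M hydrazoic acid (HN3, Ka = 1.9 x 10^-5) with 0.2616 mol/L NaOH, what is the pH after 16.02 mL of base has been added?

Initial n(HN3) = 0.2172 x 0.03643 = 0.007913 mol.
n(NaOH) added = 0.2616 x 0.01602 = 0.004191 mol, converting that many moles of HN3 to N3-.
Remaining n(HN3) = 0.003722 mol; n(N3-) = 0.004191 mol.
By Henderson-Hasselbalch, pH = pKa + log([A^-]/[HA]) = 4.72 + log(0.004191/0.003722) = 4.72 + (+0.05) = 4.77.

4.77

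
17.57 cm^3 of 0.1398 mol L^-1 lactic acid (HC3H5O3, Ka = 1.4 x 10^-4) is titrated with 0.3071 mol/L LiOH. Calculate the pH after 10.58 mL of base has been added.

n(acid) = 0.1398 x 0.01757 = 0.002456 mol; n(LiOH) added = 0.3071 x 0.01058 = 0.003249 mol.
Base is in excess by 0.003249 - 0.002456 = 0.0007928 mol in a total volume of 0.02815 L.
[OH^-] = 0.0007928/0.02815 = 0.02816 M, so pOH = 1.55 and pH = 14.00 - 1.55 = 12.45.

12.45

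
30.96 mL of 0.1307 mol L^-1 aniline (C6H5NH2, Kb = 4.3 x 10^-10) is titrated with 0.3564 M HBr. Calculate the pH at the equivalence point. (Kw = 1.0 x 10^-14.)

n(C6H5NH2) = 0.1307 x 0.03096 = 0.004046 mol; V(HBr) at equivalence = 0.004046/0.3564 = 0.01135 L.
At equivalence the base is fully converted to C6H5NH3+; total volume = 0.04231 L, so [C6H5NH3+] = 0.004046/0.04231 = 0.09563 M.
Ka(C6H5NH3+) = Kw/Kb = 1.0e-14 / 4.3 x 10^-10 = 2.33e-5.
[H^+] = sqrt(Ka x [C6H5NH3+]) = sqrt(2.33e-5 x 0.09563) = 0.00149 M.
pH = -log(0.00149) = 2.83.

2.83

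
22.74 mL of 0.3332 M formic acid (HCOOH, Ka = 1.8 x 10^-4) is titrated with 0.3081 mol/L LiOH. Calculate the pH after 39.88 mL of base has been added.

12.88

n(acid) = 0.3332 x 0.02274 = 0.007577 mol; n(LiOH) added = 0.3081 x 0.03988 = 0.01229 mol.
Base is in excess by 0.01229 - 0.007577 = 0.004710 mol in a total volume of 0.06262 L.
[OH^-] = 0.004710/0.06262 = 0.07522 M, so pOH = 1.12 and pH = 14.00 - 1.12 = 12.88.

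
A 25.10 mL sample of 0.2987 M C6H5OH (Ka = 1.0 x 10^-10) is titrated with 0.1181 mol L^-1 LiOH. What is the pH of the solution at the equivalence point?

n(C6H5OH) = 0.2987 x 0.02510 = 0.007497 mol; V(LiOH) at equivalence = 0.007497/0.1181 = 0.06348 L.
At equivalence all the acid is converted to C6H5O-; total volume = 0.02510 + 0.06348 = 0.08858 L, so [C6H5O-] = 0.007497/0.08858 = 0.08464 M.
Kb = Kw/Ka = 1.0e-14 / 1.0 x 10^-10 = 0.000100.
[OH^-] = sqrt(Kb x [C6H5O-]) = sqrt(0.000100 x 0.08464) = 0.00291 M.
pOH = 2.54, so pH = 14.00 - 2.54 = 11.46.

11.46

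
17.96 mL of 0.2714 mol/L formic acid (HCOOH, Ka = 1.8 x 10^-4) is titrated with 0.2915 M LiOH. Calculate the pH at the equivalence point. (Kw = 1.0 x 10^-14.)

n(HCOOH) = 0.2714 x 0.01796 = 0.004874 mol; V(LiOH) at equivalence = 0.004874/0.2915 = 0.01672 L.
At equivalence all the acid is converted to HCOO-; total volume = 0.01796 + 0.01672 = 0.03468 L, so [HCOO-] = 0.004874/0.03468 = 0.1405 M.
Kb = Kw/Ka = 1.0e-14 / 1.8 x 10^-4 = 5.56e-11.
[OH^-] = sqrt(Kb x [HCOO-]) = sqrt(5.56e-11 x 0.1405) = 2.79e-6 M.
pOH = 5.55, so pH = 14.00 - 5.55 = 8.45.

8.45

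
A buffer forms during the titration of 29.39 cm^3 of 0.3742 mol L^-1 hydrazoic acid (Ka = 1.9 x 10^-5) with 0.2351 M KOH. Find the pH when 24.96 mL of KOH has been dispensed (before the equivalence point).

4.78

Initial n(HN3) = 0.3742 x 0.02939 = 0.01100 mol.
n(KOH) added = 0.2351 x 0.02496 = 0.005868 mol, converting that many moles of HN3 to N3-.
Remaining n(HN3) = 0.005130 mol; n(N3-) = 0.005868 mol.
By Henderson-Hasselbalch, pH = pKa + log([A^-]/[HA]) = 4.72 + log(0.005868/0.005130) = 4.72 + (+0.06) = 4.78.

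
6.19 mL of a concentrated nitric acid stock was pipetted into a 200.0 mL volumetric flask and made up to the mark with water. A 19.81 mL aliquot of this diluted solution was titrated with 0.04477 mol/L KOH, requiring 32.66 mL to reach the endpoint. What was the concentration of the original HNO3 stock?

2.38 M

n(KOH) = 0.04477 x 0.03266 = 0.001462 mol.
n(HNO3) in the aliquot = 0.001462 mol.
[diluted HNO3] = 0.001462 / 0.01981 = 0.07381 M.
Dilution factor = 200.0/6.190 = 32.31, so [stock] = 0.07381 x 32.31 = 2.38 M.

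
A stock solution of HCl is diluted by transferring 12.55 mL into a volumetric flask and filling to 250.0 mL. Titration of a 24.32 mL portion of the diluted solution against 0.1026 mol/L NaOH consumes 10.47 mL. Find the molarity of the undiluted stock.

0.880 M

n(NaOH) = 0.1026 x 0.01047 = 0.001074 mol.
n(HCl) in the aliquot = 0.001074 mol.
[diluted HCl] = 0.001074 / 0.02432 = 0.04417 M.
Dilution factor = 250.0/12.55 = 19.92, so [stock] = 0.04417 x 19.92 = 0.880 M.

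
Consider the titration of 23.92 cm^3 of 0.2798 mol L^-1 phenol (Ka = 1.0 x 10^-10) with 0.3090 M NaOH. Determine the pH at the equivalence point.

11.58

n(C6H5OH) = 0.2798 x 0.02392 = 0.006693 mol; V(NaOH) at equivalence = 0.006693/0.3090 = 0.02166 L.
At equivalence all the acid is converted to C6H5O-; total volume = 0.02392 + 0.02166 = 0.04558 L, so [C6H5O-] = 0.006693/0.04558 = 0.1468 M.
Kb = Kw/Ka = 1.0e-14 / 1.0 x 10^-10 = 0.000100.
[OH^-] = sqrt(Kb x [C6H5O-]) = sqrt(0.000100 x 0.1468) = 0.00383 M.
pOH = 2.42, so pH = 14.00 - 2.42 = 11.58.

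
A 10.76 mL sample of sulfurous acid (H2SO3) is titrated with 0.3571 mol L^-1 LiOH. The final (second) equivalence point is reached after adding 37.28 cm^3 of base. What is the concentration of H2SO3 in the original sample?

0.619 M

n(LiOH) = 0.3571 x 0.03728 = 0.01331 mol.
At the final (second) equivalence point, 2 mol OH^- react per mol H2SO3, so n(H2SO3) = 0.01331 / 2 = 0.006656 mol.
[H2SO3] = 0.006656 / 0.01076 L = 0.619 M.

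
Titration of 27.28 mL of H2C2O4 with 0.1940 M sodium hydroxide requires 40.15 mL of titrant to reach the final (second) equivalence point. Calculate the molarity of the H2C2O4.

0.143 M

n(NaOH) = 0.1940 x 0.04015 = 0.007789 mol.
At the final (second) equivalence point, 2 mol OH^- react per mol H2C2O4, so n(H2C2O4) = 0.007789 / 2 = 0.003895 mol.
[H2C2O4] = 0.003895 / 0.02728 L = 0.143 M.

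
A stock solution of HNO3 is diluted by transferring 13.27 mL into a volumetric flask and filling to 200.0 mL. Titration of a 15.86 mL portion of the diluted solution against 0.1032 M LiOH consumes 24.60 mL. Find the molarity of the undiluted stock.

n(LiOH) = 0.1032 x 0.02460 = 0.002539 mol.
n(HNO3) in the aliquot = 0.002539 mol.
[diluted HNO3] = 0.002539 / 0.01586 = 0.1601 M.
Dilution factor = 200.0/13.27 = 15.07, so [stock] = 0.1601 x 15.07 = 2.41 M.

2.41 M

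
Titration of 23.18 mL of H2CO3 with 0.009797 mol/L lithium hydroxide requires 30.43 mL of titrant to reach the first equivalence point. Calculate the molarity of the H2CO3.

0.0129 M

n(LiOH) = 0.009797 x 0.03043 = 0.0002981 mol.
At the first equivalence point, 1 mol OH^- react per mol H2CO3, so n(H2CO3) = 0.0002981 / 1 = 0.0002981 mol.
[H2CO3] = 0.0002981 / 0.02318 L = 0.0129 M.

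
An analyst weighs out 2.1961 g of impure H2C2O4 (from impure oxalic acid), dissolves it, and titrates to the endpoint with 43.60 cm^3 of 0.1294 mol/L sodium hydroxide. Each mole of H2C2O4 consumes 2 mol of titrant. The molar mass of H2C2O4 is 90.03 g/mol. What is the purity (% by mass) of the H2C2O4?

11.6%

n(NaOH) = 0.1294 x 0.04360 = 0.005642 mol.
n(H2C2O4) = 0.005642 / 2 = 0.002821 mol.
mass of H2C2O4 = 0.002821 x 90.03 = 0.2540 g.
% purity = 0.2540 / 2.1961 x 100 = 11.6%.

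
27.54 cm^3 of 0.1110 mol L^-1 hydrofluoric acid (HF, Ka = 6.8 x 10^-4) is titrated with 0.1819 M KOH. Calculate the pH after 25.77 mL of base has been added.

12.49

n(acid) = 0.1110 x 0.02754 = 0.003057 mol; n(KOH) added = 0.1819 x 0.02577 = 0.004688 mol.
Base is in excess by 0.004688 - 0.003057 = 0.001631 mol in a total volume of 0.05331 L.
[OH^-] = 0.001631/0.05331 = 0.03059 M, so pOH = 1.51 and pH = 14.00 - 1.51 = 12.49.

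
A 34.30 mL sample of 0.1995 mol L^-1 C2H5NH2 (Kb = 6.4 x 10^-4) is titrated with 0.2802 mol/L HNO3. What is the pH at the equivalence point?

5.87

n(C2H5NH2) = 0.1995 x 0.03430 = 0.006843 mol; V(HNO3) at equivalence = 0.006843/0.2802 = 0.02442 L.
At equivalence the base is fully converted to C2H5NH3+; total volume = 0.05872 L, so [C2H5NH3+] = 0.006843/0.05872 = 0.1165 M.
Ka(C2H5NH3+) = Kw/Kb = 1.0e-14 / 6.4 x 10^-4 = 1.56e-11.
[H^+] = sqrt(Ka x [C2H5NH3+]) = sqrt(1.56e-11 x 0.1165) = 1.35e-6 M.
pH = -log(1.35e-6) = 5.87.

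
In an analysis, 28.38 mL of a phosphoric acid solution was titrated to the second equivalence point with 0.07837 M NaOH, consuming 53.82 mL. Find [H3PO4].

n(NaOH) = 0.07837 x 0.05382 = 0.004218 mol.
At the second equivalence point, 2 mol OH^- react per mol H3PO4, so n(H3PO4) = 0.004218 / 2 = 0.002109 mol.
[H3PO4] = 0.002109 / 0.02838 L = 0.0743 M.

0.0743 M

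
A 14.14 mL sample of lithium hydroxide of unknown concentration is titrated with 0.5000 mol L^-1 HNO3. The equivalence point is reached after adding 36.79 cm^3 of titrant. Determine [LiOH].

1.30 M

n(HNO3) delivered = 0.5000 x 0.03679 = 0.01839 mol.
For a 1:1 reaction, n(LiOH) = 0.01839 mol.
[LiOH] = 0.01839 mol / 0.01414 L = 1.30 M.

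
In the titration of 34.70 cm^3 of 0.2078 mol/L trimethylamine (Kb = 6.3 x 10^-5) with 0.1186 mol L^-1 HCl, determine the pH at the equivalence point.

5.46

n((CH3)3N) = 0.2078 x 0.03470 = 0.007211 mol; V(HCl) at equivalence = 0.007211/0.1186 = 0.06080 L.
At equivalence the base is fully converted to (CH3)3NH+; total volume = 0.09550 L, so [(CH3)3NH+] = 0.007211/0.09550 = 0.07551 M.
Ka((CH3)3NH+) = Kw/Kb = 1.0e-14 / 6.3 x 10^-5 = 1.59e-10.
[H^+] = sqrt(Ka x [(CH3)3NH+]) = sqrt(1.59e-10 x 0.07551) = 3.46e-6 M.
pH = -log(3.46e-6) = 5.46.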